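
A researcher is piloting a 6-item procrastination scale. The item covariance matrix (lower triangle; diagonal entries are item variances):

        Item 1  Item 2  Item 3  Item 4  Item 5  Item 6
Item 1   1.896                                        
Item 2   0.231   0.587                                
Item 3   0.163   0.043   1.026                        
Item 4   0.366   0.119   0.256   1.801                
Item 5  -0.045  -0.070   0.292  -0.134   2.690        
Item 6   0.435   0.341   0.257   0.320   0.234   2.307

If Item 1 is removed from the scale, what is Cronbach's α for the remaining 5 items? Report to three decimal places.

Cronbach's α = 0.353

Remaining items: Item 2, Item 3, Item 4, Item 5, Item 6 (k = 5).
sum of item variances = 0.587 + 1.026 + 1.801 + 2.690 + 2.307 = 8.411
σ²_total = 8.411 + 2 × 1.658 = 11.727
α (item deleted) = (5/4)·(1 − 8.411/11.727) = 0.353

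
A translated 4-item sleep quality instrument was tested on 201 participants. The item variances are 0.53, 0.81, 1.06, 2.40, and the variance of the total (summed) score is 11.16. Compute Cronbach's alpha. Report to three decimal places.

α = 0.760

Σσᵢ² = 0.53 + 0.81 + 1.06 + 2.40 = 4.80
α = (k/(k−1))·(1 − Σσᵢ²/σ²_total) = (4/3)·(1 − 4.80/11.16) = 0.760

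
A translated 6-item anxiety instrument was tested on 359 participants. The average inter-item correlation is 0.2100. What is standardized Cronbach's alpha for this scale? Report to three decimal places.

Standardized α = k·r̄ / (1 + (k−1)·r̄) = 6 × 0.2100 / (1 + 5 × 0.2100)
  = 1.2600 / 2.0500 = 0.615

standardized Cronbach's alpha = 0.615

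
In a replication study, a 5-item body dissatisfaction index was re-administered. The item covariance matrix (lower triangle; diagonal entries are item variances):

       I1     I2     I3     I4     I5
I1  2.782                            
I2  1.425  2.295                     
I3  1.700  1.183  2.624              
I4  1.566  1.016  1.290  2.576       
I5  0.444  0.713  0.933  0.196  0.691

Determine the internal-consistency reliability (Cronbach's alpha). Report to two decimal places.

ΣVar(i) = 2.782 + 2.295 + 2.624 + 2.576 + 0.691 = 10.968
Sum of off-diagonal covariances = 10.466
total variance = 10.968 + 2 × 10.466 = 31.900
α = (k/(k−1))·(1 − ΣVar(i)/total variance) = (5/4)·(1 − 10.968/31.900) = 0.82

Cronbach's alpha = 0.82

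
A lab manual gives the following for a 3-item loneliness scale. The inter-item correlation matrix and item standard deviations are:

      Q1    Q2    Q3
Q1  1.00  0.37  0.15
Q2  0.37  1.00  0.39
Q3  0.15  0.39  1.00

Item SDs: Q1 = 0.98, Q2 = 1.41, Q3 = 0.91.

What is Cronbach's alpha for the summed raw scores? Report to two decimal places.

Σσ²ᵢ = 0.98² + 1.41² + 0.91² = 3.7766
Covariances σ_ij = r_ij · s_i · s_j:
  σ(Q1,Q2) = 0.37 × 0.98 × 1.41 = 0.5113
  σ(Q1,Q3) = 0.15 × 0.98 × 0.91 = 0.1338
  σ(Q2,Q3) = 0.39 × 1.41 × 0.91 = 0.5004
σ²_T = Σσ²ᵢ + 2·Σσ_ij = 3.7766 + 2 × 1.1455 = 6.0676
α = (3/2)·(1 − 3.7766/6.0676) = 0.57

α = 0.57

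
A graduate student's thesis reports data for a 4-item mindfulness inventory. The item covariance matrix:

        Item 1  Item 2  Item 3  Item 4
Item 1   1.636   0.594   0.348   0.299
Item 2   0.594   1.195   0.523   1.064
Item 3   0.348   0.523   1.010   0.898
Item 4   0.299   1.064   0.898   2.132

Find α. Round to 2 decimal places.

α = 0.74

sum of item variances = 1.636 + 1.195 + 1.010 + 2.132 = 5.973
Sum of off-diagonal covariances = 3.726
total variance = 5.973 + 2 × 3.726 = 13.425
α = (k/(k−1))·(1 − sum of item variances/total variance) = (4/3)·(1 − 5.973/13.425) = 0.74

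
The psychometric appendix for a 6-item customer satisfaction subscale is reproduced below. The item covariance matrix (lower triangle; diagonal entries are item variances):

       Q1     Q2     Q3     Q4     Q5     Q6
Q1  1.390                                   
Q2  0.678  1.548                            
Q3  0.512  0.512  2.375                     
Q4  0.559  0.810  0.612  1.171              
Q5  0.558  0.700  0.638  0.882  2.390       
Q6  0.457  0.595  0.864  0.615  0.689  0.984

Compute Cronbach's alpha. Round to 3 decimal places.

α = 0.795

sum of item variances = 1.390 + 1.548 + 2.375 + 1.171 + 2.390 + 0.984 = 9.858
Σ_{i<j} σ_ij = 9.681
σ²_T = 9.858 + 2 × 9.681 = 29.220
α = (k/(k−1))·(1 − sum of item variances/σ²_T) = (6/5)·(1 − 9.858/29.220) = 0.795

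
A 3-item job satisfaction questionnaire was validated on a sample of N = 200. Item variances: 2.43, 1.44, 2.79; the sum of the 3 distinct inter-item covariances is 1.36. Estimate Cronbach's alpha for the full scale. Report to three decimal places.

α = 0.435

ΣVar(i) = 2.43 + 1.44 + 2.79 = 6.66
Sum of distinct covariances = 1.36
σ²_total = ΣVar(i) + 2·Σcov = 6.66 + 2 × 1.36 = 9.38
α = (3/2)·(1 − 6.66/9.38) = 0.435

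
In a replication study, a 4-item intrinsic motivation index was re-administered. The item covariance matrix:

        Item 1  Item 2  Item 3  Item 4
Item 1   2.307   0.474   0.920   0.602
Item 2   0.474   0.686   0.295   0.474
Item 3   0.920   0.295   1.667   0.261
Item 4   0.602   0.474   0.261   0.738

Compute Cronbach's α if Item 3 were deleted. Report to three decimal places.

Remaining items: Item 1, Item 2, Item 4 (k = 3).
Σσᵢ² = 2.307 + 0.686 + 0.738 = 3.731
σ²_total = 3.731 + 2 × 1.550 = 6.831
α (item deleted) = (3/2)·(1 − 3.731/6.831) = 0.681

α = 0.681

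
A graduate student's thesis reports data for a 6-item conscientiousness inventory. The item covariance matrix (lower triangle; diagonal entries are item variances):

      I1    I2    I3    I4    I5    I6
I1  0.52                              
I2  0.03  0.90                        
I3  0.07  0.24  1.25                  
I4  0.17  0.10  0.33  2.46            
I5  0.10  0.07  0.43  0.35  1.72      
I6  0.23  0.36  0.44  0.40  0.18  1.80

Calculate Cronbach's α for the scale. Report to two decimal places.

sum of item variances = 0.52 + 0.90 + 1.25 + 2.46 + 1.72 + 1.80 = 8.65
Sum of the distinct covariances = 3.50
total variance = 8.65 + 2 × 3.50 = 15.65
α = (k/(k−1))·(1 − sum of item variances/total variance) = (6/5)·(1 − 8.65/15.65) = 0.54

α = 0.54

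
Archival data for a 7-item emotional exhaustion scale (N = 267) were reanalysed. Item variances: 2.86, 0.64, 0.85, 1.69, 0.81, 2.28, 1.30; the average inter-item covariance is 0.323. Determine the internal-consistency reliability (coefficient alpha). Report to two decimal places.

α = 0.66

sum of item variances = 2.86 + 0.64 + 0.85 + 1.69 + 0.81 + 2.28 + 1.30 = 10.43
Sum of the 21 distinct covariances = 21 × 0.323 = 6.783
Var(T) = sum of item variances + 2·Σcov = 10.43 + 2 × 6.783 = 23.996
α = (7/6)·(1 − 10.43/23.996) = 0.66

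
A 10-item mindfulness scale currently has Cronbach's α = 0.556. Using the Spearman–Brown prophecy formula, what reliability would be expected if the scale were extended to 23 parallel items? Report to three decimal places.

predicted reliability = 0.742

Length factor m = 23/10 = 2.3000
α' = m·α / (1 + (m−1)·α)
   = 23/10 × 0.556 / (1 + (23/10 − 1) × 0.556)
   = 1.2788 / 1.7228 = 0.742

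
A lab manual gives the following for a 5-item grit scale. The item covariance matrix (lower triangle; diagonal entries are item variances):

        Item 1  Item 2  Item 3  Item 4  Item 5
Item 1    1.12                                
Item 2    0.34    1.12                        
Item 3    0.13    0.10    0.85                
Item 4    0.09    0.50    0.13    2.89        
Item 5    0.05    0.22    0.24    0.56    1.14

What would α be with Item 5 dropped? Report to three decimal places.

α = 0.402

Remaining items: Item 1, Item 2, Item 3, Item 4 (k = 4).
Σσ²ᵢ = 1.12 + 1.12 + 0.85 + 2.89 = 5.98
total variance = 5.98 + 2 × 1.29 = 8.56
α (item deleted) = (4/3)·(1 − 5.98/8.56) = 0.402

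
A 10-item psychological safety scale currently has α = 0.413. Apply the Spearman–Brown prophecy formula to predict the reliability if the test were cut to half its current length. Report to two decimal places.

Length factor m = 1/2
α' = m·α / (1 − (1−m)·α)
   = 1/2 × 0.413 / (1 − (1 − 1/2) × 0.413)
   = 0.2065 / 0.7935 = 0.26

predicted reliability = 0.26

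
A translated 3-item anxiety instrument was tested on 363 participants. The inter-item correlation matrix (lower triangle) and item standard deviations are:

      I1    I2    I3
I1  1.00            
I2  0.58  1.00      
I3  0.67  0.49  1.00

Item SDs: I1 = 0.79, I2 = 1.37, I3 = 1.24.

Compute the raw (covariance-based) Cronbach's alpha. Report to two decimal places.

Σσ²ᵢ = 0.79² + 1.37² + 1.24² = 4.0386
Covariances σ_ij = r_ij · s_i · s_j:
  σ(I1,I2) = 0.58 × 0.79 × 1.37 = 0.6277
  σ(I1,I3) = 0.67 × 0.79 × 1.24 = 0.6563
  σ(I2,I3) = 0.49 × 1.37 × 1.24 = 0.8324
σ²_T = Σσ²ᵢ + 2·Σσ_ij = 4.0386 + 2 × 2.1164 = 8.2714
α = (3/2)·(1 − 4.0386/8.2714) = 0.77

Cronbach's alpha = 0.77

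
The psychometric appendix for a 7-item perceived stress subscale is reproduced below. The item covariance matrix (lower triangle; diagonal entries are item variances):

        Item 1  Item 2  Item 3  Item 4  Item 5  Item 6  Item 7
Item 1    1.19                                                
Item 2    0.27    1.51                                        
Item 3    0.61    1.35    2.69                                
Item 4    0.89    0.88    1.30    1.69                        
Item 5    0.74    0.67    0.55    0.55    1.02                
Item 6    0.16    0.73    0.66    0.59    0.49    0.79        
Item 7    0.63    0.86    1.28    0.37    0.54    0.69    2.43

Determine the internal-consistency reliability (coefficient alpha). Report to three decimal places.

α = 0.844

ΣVar(i) = 1.19 + 1.51 + 2.69 + 1.69 + 1.02 + 0.79 + 2.43 = 11.32
Σ_{i<j} σ_ij = 14.81
σ²_total = 11.32 + 2 × 14.81 = 40.94
α = (k/(k−1))·(1 − ΣVar(i)/σ²_total) = (7/6)·(1 − 11.32/40.94) = 0.844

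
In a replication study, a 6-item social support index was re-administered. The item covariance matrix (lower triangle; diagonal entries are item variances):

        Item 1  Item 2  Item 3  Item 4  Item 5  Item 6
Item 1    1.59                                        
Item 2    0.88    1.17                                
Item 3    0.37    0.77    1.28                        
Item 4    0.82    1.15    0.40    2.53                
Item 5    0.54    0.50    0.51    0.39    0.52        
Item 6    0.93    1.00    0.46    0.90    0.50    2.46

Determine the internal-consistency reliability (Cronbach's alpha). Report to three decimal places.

Σσᵢ² = 1.59 + 1.17 + 1.28 + 2.53 + 0.52 + 2.46 = 9.55
Sum of off-diagonal covariances = 10.12
σ²_total = 9.55 + 2 × 10.12 = 29.79
α = (k/(k−1))·(1 − Σσᵢ²/σ²_total) = (6/5)·(1 − 9.55/29.79) = 0.815

α = 0.815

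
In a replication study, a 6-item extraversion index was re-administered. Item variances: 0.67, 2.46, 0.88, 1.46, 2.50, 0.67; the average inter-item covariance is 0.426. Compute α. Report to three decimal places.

α = 0.716

Σσᵢ² = 0.67 + 2.46 + 0.88 + 1.46 + 2.50 + 0.67 = 8.64
Sum of the 15 distinct covariances = 15 × 0.426 = 6.390
Var(T) = Σσᵢ² + 2·Σcov = 8.64 + 2 × 6.390 = 21.420
α = (6/5)·(1 − 8.64/21.420) = 0.716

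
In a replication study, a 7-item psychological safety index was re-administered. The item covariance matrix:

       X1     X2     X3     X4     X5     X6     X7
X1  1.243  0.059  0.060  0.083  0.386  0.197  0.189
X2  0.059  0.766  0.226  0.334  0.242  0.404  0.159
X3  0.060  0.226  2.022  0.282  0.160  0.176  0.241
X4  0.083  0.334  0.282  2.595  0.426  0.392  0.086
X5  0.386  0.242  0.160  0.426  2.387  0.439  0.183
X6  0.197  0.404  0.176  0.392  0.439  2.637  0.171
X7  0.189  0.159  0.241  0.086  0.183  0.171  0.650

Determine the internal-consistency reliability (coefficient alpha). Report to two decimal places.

coefficient alpha = 0.52

Σσᵢ² = 1.243 + 0.766 + 2.022 + 2.595 + 2.387 + 2.637 + 0.650 = 12.300
Σ_{i<j} σ_ij = 4.895
total variance = 12.300 + 2 × 4.895 = 22.090
α = (k/(k−1))·(1 − Σσᵢ²/total variance) = (7/6)·(1 − 12.300/22.090) = 0.52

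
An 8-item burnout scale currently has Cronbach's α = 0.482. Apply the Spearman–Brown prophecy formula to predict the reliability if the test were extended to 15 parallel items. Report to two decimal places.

Length factor m = 15/8 = 1.8750
α' = m·α / (1 + (m−1)·α)
   = 15/8 × 0.482 / (1 + (15/8 − 1) × 0.482)
   = 0.9037 / 1.4217 = 0.64

predicted reliability = 0.64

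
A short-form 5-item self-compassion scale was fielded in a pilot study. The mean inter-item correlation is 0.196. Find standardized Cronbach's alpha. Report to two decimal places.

Standardized α = k·r̄ / (1 + (k−1)·r̄) = 5 × 0.196 / (1 + 4 × 0.196)
  = 0.9800 / 1.7840 = 0.55

α = 0.55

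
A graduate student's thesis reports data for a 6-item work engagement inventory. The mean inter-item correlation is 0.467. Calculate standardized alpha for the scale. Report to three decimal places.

α = 0.840

Standardized α = k·r̄ / (1 + (k−1)·r̄) = 6 × 0.467 / (1 + 5 × 0.467)
  = 2.8020 / 3.3350 = 0.840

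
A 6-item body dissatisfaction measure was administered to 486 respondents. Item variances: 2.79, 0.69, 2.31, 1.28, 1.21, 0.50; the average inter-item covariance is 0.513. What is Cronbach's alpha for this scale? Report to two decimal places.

Σσ²ᵢ = 2.79 + 0.69 + 2.31 + 1.28 + 1.21 + 0.50 = 8.78
Sum of the 15 distinct covariances = 15 × 0.513 = 7.695
total variance = Σσ²ᵢ + 2·Σcov = 8.78 + 2 × 7.695 = 24.170
α = (6/5)·(1 − 8.78/24.170) = 0.76

α = 0.76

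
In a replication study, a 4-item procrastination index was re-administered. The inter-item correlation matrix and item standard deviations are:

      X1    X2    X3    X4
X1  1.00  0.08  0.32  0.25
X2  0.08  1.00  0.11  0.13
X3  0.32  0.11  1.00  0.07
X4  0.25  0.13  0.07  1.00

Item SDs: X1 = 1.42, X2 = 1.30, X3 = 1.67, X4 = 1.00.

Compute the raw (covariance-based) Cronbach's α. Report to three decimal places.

Σσ²ᵢ = 1.42² + 1.30² + 1.67² + 1.00² = 7.4953
Covariances σ_ij = r_ij · s_i · s_j:
  σ(X1,X2) = 0.08 × 1.42 × 1.30 = 0.1477
  σ(X1,X3) = 0.32 × 1.42 × 1.67 = 0.7588
  σ(X1,X4) = 0.25 × 1.42 × 1.00 = 0.3550
  σ(X2,X3) = 0.11 × 1.30 × 1.67 = 0.2388
  σ(X2,X4) = 0.13 × 1.30 × 1.00 = 0.1690
  σ(X3,X4) = 0.07 × 1.67 × 1.00 = 0.1169
σ²_T = Σσ²ᵢ + 2·Σσ_ij = 7.4953 + 2 × 1.7862 = 11.0677
α = (4/3)·(1 − 7.4953/11.0677) = 0.430

Cronbach's α = 0.430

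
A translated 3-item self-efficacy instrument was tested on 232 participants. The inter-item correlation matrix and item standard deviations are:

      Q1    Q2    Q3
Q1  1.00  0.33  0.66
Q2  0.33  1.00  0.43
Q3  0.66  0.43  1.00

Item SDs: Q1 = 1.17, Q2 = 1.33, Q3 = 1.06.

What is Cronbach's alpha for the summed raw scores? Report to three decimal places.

Cronbach's alpha = 0.715

Σσ²ᵢ = 1.17² + 1.33² + 1.06² = 4.2614
Covariances σ_ij = r_ij · s_i · s_j:
  σ(Q1,Q2) = 0.33 × 1.17 × 1.33 = 0.5135
  σ(Q1,Q3) = 0.66 × 1.17 × 1.06 = 0.8185
  σ(Q2,Q3) = 0.43 × 1.33 × 1.06 = 0.6062
σ²_T = Σσ²ᵢ + 2·Σσ_ij = 4.2614 + 2 × 1.9382 = 8.1378
α = (3/2)·(1 − 4.2614/8.1378) = 0.715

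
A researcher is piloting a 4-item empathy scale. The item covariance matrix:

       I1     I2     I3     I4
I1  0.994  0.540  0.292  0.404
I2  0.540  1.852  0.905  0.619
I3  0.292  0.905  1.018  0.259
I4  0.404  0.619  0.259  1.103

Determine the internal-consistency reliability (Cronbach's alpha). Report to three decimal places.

Cronbach's alpha = 0.732

sum of item variances = 0.994 + 1.852 + 1.018 + 1.103 = 4.967
Sum of off-diagonal covariances = 3.019
σ²_T = 4.967 + 2 × 3.019 = 11.005
α = (k/(k−1))·(1 − sum of item variances/σ²_T) = (4/3)·(1 − 4.967/11.005) = 0.732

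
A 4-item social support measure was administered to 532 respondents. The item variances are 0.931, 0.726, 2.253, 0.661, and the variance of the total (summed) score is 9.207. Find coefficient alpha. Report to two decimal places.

coefficient alpha = 0.67

Σσᵢ² = 0.931 + 0.726 + 2.253 + 0.661 = 4.571
α = (k/(k−1))·(1 − Σσᵢ²/total variance) = (4/3)·(1 − 4.571/9.207) = 0.67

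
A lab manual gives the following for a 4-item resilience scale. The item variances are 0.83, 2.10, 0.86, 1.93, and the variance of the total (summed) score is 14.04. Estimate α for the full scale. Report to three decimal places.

α = 0.790

Σσᵢ² = 0.83 + 2.10 + 0.86 + 1.93 = 5.72
α = (k/(k−1))·(1 − Σσᵢ²/σ²_total) = (4/3)·(1 − 5.72/14.04) = 0.790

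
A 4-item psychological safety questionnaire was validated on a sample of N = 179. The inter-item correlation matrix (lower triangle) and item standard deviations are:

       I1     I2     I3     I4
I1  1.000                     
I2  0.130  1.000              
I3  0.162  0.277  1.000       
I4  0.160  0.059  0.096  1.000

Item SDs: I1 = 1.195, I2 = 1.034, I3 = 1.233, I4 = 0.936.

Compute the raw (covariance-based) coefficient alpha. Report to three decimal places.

α = 0.413

Σσ²ᵢ = 1.195² + 1.034² + 1.233² + 0.936² = 4.8936
Covariances σ_ij = r_ij · s_i · s_j:
  σ(I1,I2) = 0.130 × 1.195 × 1.034 = 0.1606
  σ(I1,I3) = 0.162 × 1.195 × 1.233 = 0.2387
  σ(I1,I4) = 0.160 × 1.195 × 0.936 = 0.1790
  σ(I2,I3) = 0.277 × 1.034 × 1.233 = 0.3532
  σ(I2,I4) = 0.059 × 1.034 × 0.936 = 0.0571
  σ(I3,I4) = 0.096 × 1.233 × 0.936 = 0.1108
σ²_T = Σσ²ᵢ + 2·Σσ_ij = 4.8936 + 2 × 1.0994 = 7.0924
α = (4/3)·(1 − 4.8936/7.0924) = 0.413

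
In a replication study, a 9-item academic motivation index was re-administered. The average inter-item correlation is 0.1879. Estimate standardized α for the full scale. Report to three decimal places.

α = 0.676

Standardized α = k·r̄ / (1 + (k−1)·r̄) = 9 × 0.1879 / (1 + 8 × 0.1879)
  = 1.6911 / 2.5032 = 0.676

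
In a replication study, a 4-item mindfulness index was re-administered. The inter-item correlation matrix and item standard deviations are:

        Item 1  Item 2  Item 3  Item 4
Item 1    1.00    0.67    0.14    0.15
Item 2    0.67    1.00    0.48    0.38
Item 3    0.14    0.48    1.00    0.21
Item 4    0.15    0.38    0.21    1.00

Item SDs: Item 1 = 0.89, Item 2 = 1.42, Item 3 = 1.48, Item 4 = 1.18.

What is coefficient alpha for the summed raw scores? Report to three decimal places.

Σσ²ᵢ = 0.89² + 1.42² + 1.48² + 1.18² = 6.3913
Covariances σ_ij = r_ij · s_i · s_j:
  σ(Item 1,Item 2) = 0.67 × 0.89 × 1.42 = 0.8467
  σ(Item 1,Item 3) = 0.14 × 0.89 × 1.48 = 0.1844
  σ(Item 1,Item 4) = 0.15 × 0.89 × 1.18 = 0.1575
  σ(Item 2,Item 3) = 0.48 × 1.42 × 1.48 = 1.0088
  σ(Item 2,Item 4) = 0.38 × 1.42 × 1.18 = 0.6367
  σ(Item 3,Item 4) = 0.21 × 1.48 × 1.18 = 0.3667
σ²_T = Σσ²ᵢ + 2·Σσ_ij = 6.3913 + 2 × 3.2008 = 12.7929
α = (4/3)·(1 − 6.3913/12.7929) = 0.667

coefficient alpha = 0.667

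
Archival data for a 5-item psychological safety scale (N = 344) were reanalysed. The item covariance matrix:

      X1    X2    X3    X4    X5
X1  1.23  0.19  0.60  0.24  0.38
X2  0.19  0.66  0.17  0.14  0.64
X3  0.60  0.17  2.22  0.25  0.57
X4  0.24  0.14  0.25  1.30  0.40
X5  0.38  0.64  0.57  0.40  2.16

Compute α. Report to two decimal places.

α = 0.61

ΣVar(i) = 1.23 + 0.66 + 2.22 + 1.30 + 2.16 = 7.57
Σ_{i<j} σ_ij = 3.58
total variance = 7.57 + 2 × 3.58 = 14.73
α = (k/(k−1))·(1 − ΣVar(i)/total variance) = (5/4)·(1 − 7.57/14.73) = 0.61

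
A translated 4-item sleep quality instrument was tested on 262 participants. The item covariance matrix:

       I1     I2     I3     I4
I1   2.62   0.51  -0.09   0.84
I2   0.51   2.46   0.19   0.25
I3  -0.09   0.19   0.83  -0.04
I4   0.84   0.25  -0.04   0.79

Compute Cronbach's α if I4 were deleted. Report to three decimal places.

α = 0.257

Remaining items: I1, I2, I3 (k = 3).
ΣVar(i) = 2.62 + 2.46 + 0.83 = 5.91
σ²_T = 5.91 + 2 × 0.61 = 7.13
α (item deleted) = (3/2)·(1 − 5.91/7.13) = 0.257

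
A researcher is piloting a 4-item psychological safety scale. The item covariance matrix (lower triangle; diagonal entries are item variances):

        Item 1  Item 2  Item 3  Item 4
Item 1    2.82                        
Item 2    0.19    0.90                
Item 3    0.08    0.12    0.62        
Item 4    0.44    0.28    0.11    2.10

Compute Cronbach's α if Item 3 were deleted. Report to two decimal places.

α = 0.36

Remaining items: Item 1, Item 2, Item 4 (k = 3).
Σσ²ᵢ = 2.82 + 0.90 + 2.10 = 5.82
Var(T) = 5.82 + 2 × 0.91 = 7.64
α (item deleted) = (3/2)·(1 − 5.82/7.64) = 0.36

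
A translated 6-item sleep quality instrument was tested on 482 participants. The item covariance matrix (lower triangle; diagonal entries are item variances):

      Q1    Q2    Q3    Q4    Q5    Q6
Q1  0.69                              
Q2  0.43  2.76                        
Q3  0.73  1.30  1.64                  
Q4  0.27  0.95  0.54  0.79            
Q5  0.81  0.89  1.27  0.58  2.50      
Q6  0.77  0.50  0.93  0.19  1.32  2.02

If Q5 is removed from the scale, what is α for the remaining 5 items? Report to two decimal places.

α = 0.78

Remaining items: Q1, Q2, Q3, Q4, Q6 (k = 5).
Σσᵢ² = 0.69 + 2.76 + 1.64 + 0.79 + 2.02 = 7.90
Var(T) = 7.90 + 2 × 6.61 = 21.12
α (item deleted) = (5/4)·(1 − 7.90/21.12) = 0.78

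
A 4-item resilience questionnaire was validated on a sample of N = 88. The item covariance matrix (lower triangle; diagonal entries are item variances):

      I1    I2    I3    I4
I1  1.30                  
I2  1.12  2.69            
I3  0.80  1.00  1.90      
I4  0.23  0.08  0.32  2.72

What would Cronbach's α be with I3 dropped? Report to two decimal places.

Remaining items: I1, I2, I4 (k = 3).
ΣVar(i) = 1.30 + 2.69 + 2.72 = 6.71
σ²_T = 6.71 + 2 × 1.43 = 9.57
α (item deleted) = (3/2)·(1 − 6.71/9.57) = 0.45

Cronbach's α = 0.45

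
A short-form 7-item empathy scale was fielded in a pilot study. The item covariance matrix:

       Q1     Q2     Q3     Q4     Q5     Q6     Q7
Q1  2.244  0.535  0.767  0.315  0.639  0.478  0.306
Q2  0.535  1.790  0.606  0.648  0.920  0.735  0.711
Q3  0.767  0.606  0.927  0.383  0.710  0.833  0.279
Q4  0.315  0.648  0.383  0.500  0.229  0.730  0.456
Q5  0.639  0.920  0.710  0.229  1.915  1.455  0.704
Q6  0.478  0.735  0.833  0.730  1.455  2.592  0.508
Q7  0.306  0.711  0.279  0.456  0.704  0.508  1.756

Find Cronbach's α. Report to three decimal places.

Cronbach's α = 0.803

Σσᵢ² = 2.244 + 1.790 + 0.927 + 0.500 + 1.915 + 2.592 + 1.756 = 11.724
Sum of the distinct covariances = 12.947
σ²_T = 11.724 + 2 × 12.947 = 37.618
α = (k/(k−1))·(1 − Σσᵢ²/σ²_T) = (7/6)·(1 − 11.724/37.618) = 0.803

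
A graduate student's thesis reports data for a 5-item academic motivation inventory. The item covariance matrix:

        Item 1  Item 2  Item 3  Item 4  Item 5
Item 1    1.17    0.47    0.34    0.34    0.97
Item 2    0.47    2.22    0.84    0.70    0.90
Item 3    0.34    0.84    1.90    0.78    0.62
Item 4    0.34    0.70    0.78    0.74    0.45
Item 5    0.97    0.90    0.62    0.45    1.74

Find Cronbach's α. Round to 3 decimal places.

ΣVar(i) = 1.17 + 2.22 + 1.90 + 0.74 + 1.74 = 7.77
Sum of off-diagonal covariances = 6.41
σ²_T = 7.77 + 2 × 6.41 = 20.59
α = (k/(k−1))·(1 − ΣVar(i)/σ²_T) = (5/4)·(1 − 7.77/20.59) = 0.778

Cronbach's α = 0.778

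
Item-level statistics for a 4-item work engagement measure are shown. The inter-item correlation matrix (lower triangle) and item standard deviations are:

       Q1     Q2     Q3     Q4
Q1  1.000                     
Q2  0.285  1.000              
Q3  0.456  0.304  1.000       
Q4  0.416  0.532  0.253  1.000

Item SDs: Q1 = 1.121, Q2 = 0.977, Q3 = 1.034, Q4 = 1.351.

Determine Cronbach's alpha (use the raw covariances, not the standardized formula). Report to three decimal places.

Σσ²ᵢ = 1.121² + 0.977² + 1.034² + 1.351² = 5.1055
Covariances σ_ij = r_ij · s_i · s_j:
  σ(Q1,Q2) = 0.285 × 1.121 × 0.977 = 0.3121
  σ(Q1,Q3) = 0.456 × 1.121 × 1.034 = 0.5286
  σ(Q1,Q4) = 0.416 × 1.121 × 1.351 = 0.6300
  σ(Q2,Q3) = 0.304 × 0.977 × 1.034 = 0.3071
  σ(Q2,Q4) = 0.532 × 0.977 × 1.351 = 0.7022
  σ(Q3,Q4) = 0.253 × 1.034 × 1.351 = 0.3534
σ²_T = Σσ²ᵢ + 2·Σσ_ij = 5.1055 + 2 × 2.8334 = 10.7723
α = (4/3)·(1 − 5.1055/10.7723) = 0.701

α = 0.701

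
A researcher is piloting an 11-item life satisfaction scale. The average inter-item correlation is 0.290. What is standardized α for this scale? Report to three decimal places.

Standardized α = k·r̄ / (1 + (k−1)·r̄) = 11 × 0.290 / (1 + 10 × 0.290)
  = 3.1900 / 3.9000 = 0.818

standardized α = 0.818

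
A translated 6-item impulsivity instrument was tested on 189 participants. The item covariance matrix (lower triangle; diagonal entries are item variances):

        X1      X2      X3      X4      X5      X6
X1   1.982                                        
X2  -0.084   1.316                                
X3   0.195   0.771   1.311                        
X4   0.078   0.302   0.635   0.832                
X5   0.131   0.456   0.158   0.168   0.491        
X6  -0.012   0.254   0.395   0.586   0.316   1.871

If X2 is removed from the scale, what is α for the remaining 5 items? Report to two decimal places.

Remaining items: X1, X3, X4, X5, X6 (k = 5).
sum of item variances = 1.982 + 1.311 + 0.832 + 0.491 + 1.871 = 6.487
Var(T) = 6.487 + 2 × 2.650 = 11.787
α (item deleted) = (5/4)·(1 − 6.487/11.787) = 0.56

α = 0.56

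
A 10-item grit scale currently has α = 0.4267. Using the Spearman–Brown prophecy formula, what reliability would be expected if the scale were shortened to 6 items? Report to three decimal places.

Length factor m = 6/10 = 0.6000
α' = m·α / (1 − (1−m)·α)
   = 6/10 × 0.4267 / (1 − (1 − 6/10) × 0.4267)
   = 0.2560 / 0.8293 = 0.309

predicted reliability = 0.309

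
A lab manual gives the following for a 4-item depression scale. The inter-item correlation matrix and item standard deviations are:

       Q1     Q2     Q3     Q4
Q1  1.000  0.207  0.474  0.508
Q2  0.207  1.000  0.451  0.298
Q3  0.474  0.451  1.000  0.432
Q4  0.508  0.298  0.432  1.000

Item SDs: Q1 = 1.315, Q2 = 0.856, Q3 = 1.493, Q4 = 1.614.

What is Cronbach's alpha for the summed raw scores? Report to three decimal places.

Cronbach's alpha = 0.719

Σσ²ᵢ = 1.315² + 0.856² + 1.493² + 1.614² = 7.2960
Covariances σ_ij = r_ij · s_i · s_j:
  σ(Q1,Q2) = 0.207 × 1.315 × 0.856 = 0.2330
  σ(Q1,Q3) = 0.474 × 1.315 × 1.493 = 0.9306
  σ(Q1,Q4) = 0.508 × 1.315 × 1.614 = 1.0782
  σ(Q2,Q3) = 0.451 × 0.856 × 1.493 = 0.5764
  σ(Q2,Q4) = 0.298 × 0.856 × 1.614 = 0.4117
  σ(Q3,Q4) = 0.432 × 1.493 × 1.614 = 1.0410
σ²_T = Σσ²ᵢ + 2·Σσ_ij = 7.2960 + 2 × 4.2709 = 15.8378
α = (4/3)·(1 − 7.2960/15.8378) = 0.719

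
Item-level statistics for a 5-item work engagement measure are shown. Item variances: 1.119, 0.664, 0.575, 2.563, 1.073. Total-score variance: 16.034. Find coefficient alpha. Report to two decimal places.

coefficient alpha = 0.78

Σσ²ᵢ = 1.119 + 0.664 + 0.575 + 2.563 + 1.073 = 5.994
α = (k/(k−1))·(1 − Σσ²ᵢ/σ²_T) = (5/4)·(1 − 5.994/16.034) = 0.78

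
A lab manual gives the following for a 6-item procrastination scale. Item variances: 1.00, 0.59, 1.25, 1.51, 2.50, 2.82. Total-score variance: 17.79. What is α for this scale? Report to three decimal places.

Σσ²ᵢ = 1.00 + 0.59 + 1.25 + 1.51 + 2.50 + 2.82 = 9.67
α = (k/(k−1))·(1 − Σσ²ᵢ/σ²_T) = (6/5)·(1 − 9.67/17.79) = 0.548

α = 0.548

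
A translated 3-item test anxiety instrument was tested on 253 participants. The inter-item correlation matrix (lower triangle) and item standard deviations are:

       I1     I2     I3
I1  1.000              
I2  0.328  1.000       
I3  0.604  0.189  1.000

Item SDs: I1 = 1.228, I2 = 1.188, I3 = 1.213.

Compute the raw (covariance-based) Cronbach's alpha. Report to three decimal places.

Σσ²ᵢ = 1.228² + 1.188² + 1.213² = 4.3907
Covariances σ_ij = r_ij · s_i · s_j:
  σ(I1,I2) = 0.328 × 1.228 × 1.188 = 0.4785
  σ(I1,I3) = 0.604 × 1.228 × 1.213 = 0.8997
  σ(I2,I3) = 0.189 × 1.188 × 1.213 = 0.2724
σ²_T = Σσ²ᵢ + 2·Σσ_ij = 4.3907 + 2 × 1.6506 = 7.6919
α = (3/2)·(1 − 4.3907/7.6919) = 0.644

Cronbach's alpha = 0.644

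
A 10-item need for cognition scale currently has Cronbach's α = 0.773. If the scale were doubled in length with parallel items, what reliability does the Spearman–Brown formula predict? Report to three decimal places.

Length factor m = 2
α' = m·α / (1 + (m−1)·α)
   = 2 × 0.773 / (1 + (2 − 1) × 0.773)
   = 1.5460 / 1.7730 = 0.872

predicted reliability = 0.872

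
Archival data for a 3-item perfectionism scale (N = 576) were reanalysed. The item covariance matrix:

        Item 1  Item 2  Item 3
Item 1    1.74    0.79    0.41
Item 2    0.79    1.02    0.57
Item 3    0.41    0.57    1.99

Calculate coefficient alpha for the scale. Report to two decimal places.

ΣVar(i) = 1.74 + 1.02 + 1.99 = 4.75
Sum of the distinct covariances = 1.77
total variance = 4.75 + 2 × 1.77 = 8.29
α = (k/(k−1))·(1 − ΣVar(i)/total variance) = (3/2)·(1 − 4.75/8.29) = 0.64

coefficient alpha = 0.64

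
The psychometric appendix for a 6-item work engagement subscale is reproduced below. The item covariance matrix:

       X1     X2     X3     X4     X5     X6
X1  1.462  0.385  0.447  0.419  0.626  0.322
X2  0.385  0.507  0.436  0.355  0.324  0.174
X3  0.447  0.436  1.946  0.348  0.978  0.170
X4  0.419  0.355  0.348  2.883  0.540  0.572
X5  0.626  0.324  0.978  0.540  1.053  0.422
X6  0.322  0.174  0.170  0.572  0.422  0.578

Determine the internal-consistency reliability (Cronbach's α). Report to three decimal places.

Cronbach's α = 0.729

ΣVar(i) = 1.462 + 0.507 + 1.946 + 2.883 + 1.053 + 0.578 = 8.429
Σ_{i<j} σ_ij = 6.518
σ²_T = 8.429 + 2 × 6.518 = 21.465
α = (k/(k−1))·(1 − ΣVar(i)/σ²_T) = (6/5)·(1 − 8.429/21.465) = 0.729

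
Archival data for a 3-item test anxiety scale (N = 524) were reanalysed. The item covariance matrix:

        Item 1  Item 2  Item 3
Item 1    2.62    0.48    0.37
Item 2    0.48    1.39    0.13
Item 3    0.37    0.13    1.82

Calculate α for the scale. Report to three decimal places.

Σσ²ᵢ = 2.62 + 1.39 + 1.82 = 5.83
Sum of off-diagonal covariances = 0.98
σ²_T = 5.83 + 2 × 0.98 = 7.79
α = (k/(k−1))·(1 − Σσ²ᵢ/σ²_T) = (3/2)·(1 − 5.83/7.79) = 0.377

α = 0.377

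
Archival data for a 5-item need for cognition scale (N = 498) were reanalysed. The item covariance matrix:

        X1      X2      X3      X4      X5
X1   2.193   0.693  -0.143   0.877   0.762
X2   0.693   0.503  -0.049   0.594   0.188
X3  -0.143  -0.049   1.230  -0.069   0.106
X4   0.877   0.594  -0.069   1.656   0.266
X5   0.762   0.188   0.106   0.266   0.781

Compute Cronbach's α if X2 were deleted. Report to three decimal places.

Cronbach's α = 0.507

Remaining items: X1, X3, X4, X5 (k = 4).
Σσᵢ² = 2.193 + 1.230 + 1.656 + 0.781 = 5.860
Var(T) = 5.860 + 2 × 1.799 = 9.458
α (item deleted) = (4/3)·(1 − 5.860/9.458) = 0.507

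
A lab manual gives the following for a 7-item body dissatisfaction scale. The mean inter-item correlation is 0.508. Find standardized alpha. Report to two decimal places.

α = 0.88

Standardized α = k·r̄ / (1 + (k−1)·r̄) = 7 × 0.508 / (1 + 6 × 0.508)
  = 3.5560 / 4.0480 = 0.88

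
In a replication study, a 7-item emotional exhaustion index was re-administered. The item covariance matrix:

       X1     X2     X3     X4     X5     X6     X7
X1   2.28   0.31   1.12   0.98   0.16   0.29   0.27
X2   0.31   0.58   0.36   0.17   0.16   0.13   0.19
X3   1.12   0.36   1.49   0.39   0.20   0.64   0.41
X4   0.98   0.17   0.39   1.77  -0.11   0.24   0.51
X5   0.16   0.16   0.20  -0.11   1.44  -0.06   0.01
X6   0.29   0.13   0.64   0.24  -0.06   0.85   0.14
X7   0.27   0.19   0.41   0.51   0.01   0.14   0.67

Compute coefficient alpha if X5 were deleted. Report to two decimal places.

coefficient alpha = 0.74

Remaining items: X1, X2, X3, X4, X6, X7 (k = 6).
sum of item variances = 2.28 + 0.58 + 1.49 + 1.77 + 0.85 + 0.67 = 7.64
total variance = 7.64 + 2 × 6.15 = 19.94
α (item deleted) = (6/5)·(1 − 7.64/19.94) = 0.74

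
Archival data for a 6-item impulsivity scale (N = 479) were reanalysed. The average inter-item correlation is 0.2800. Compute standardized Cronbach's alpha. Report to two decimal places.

Standardized α = k·r̄ / (1 + (k−1)·r̄) = 6 × 0.2800 / (1 + 5 × 0.2800)
  = 1.6800 / 2.4000 = 0.70

α = 0.70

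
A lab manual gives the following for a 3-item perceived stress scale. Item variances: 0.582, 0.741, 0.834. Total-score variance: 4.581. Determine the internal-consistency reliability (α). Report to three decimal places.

Σσ²ᵢ = 0.582 + 0.741 + 0.834 = 2.157
α = (k/(k−1))·(1 − Σσ²ᵢ/Var(T)) = (3/2)·(1 − 2.157/4.581) = 0.794

α = 0.794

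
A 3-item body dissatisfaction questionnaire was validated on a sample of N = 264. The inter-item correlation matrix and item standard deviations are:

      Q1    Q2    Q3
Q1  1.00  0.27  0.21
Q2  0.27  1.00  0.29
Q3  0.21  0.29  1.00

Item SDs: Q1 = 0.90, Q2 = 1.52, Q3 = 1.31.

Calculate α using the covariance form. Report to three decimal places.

α = 0.496

Σσ²ᵢ = 0.90² + 1.52² + 1.31² = 4.8365
Covariances σ_ij = r_ij · s_i · s_j:
  σ(Q1,Q2) = 0.27 × 0.90 × 1.52 = 0.3694
  σ(Q1,Q3) = 0.21 × 0.90 × 1.31 = 0.2476
  σ(Q2,Q3) = 0.29 × 1.52 × 1.31 = 0.5774
σ²_T = Σσ²ᵢ + 2·Σσ_ij = 4.8365 + 2 × 1.1944 = 7.2253
α = (3/2)·(1 − 4.8365/7.2253) = 0.496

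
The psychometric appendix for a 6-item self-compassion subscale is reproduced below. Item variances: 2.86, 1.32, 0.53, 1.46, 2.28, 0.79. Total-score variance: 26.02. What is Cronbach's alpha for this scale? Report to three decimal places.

ΣVar(i) = 2.86 + 1.32 + 0.53 + 1.46 + 2.28 + 0.79 = 9.24
α = (k/(k−1))·(1 − ΣVar(i)/Var(T)) = (6/5)·(1 − 9.24/26.02) = 0.774

α = 0.774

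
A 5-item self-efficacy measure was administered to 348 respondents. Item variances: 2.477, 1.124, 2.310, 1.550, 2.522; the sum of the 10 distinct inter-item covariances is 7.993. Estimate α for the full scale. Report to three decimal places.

Σσ²ᵢ = 2.477 + 1.124 + 2.310 + 1.550 + 2.522 = 9.983
Sum of distinct covariances = 7.993
Var(T) = Σσ²ᵢ + 2·Σcov = 9.983 + 2 × 7.993 = 25.969
α = (5/4)·(1 − 9.983/25.969) = 0.769

α = 0.769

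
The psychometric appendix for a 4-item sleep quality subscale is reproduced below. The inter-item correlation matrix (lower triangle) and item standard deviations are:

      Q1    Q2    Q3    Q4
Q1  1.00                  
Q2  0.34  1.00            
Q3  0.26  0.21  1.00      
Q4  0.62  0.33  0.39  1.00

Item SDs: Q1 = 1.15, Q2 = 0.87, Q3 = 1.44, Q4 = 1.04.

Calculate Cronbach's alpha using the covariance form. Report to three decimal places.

α = 0.672

Σσ²ᵢ = 1.15² + 0.87² + 1.44² + 1.04² = 5.2346
Covariances σ_ij = r_ij · s_i · s_j:
  σ(Q1,Q2) = 0.34 × 1.15 × 0.87 = 0.3402
  σ(Q1,Q3) = 0.26 × 1.15 × 1.44 = 0.4306
  σ(Q1,Q4) = 0.62 × 1.15 × 1.04 = 0.7415
  σ(Q2,Q3) = 0.21 × 0.87 × 1.44 = 0.2631
  σ(Q2,Q4) = 0.33 × 0.87 × 1.04 = 0.2986
  σ(Q3,Q4) = 0.39 × 1.44 × 1.04 = 0.5841
σ²_T = Σσ²ᵢ + 2·Σσ_ij = 5.2346 + 2 × 2.6581 = 10.5508
α = (4/3)·(1 − 5.2346/10.5508) = 0.672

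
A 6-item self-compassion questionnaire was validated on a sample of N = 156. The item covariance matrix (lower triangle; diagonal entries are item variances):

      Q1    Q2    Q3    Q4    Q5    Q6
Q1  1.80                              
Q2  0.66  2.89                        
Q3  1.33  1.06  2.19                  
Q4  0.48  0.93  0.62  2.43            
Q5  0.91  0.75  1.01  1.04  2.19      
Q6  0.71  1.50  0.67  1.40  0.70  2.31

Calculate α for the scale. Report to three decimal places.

α = 0.799

Σσ²ᵢ = 1.80 + 2.89 + 2.19 + 2.43 + 2.19 + 2.31 = 13.81
Sum of the distinct covariances = 13.77
Var(T) = 13.81 + 2 × 13.77 = 41.35
α = (k/(k−1))·(1 − Σσ²ᵢ/Var(T)) = (6/5)·(1 − 13.81/41.35) = 0.799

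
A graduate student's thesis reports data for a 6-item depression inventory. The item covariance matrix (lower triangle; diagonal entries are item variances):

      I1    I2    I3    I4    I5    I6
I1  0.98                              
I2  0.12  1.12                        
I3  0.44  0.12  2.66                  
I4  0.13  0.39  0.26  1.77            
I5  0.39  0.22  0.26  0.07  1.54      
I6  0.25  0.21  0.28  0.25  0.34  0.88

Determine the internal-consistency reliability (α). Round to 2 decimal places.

ΣVar(i) = 0.98 + 1.12 + 2.66 + 1.77 + 1.54 + 0.88 = 8.95
Sum of off-diagonal covariances = 3.73
total variance = 8.95 + 2 × 3.73 = 16.41
α = (k/(k−1))·(1 − ΣVar(i)/total variance) = (6/5)·(1 − 8.95/16.41) = 0.55

α = 0.55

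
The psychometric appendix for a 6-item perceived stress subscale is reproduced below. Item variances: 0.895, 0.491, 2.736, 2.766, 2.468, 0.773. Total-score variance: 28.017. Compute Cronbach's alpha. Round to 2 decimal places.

sum of item variances = 0.895 + 0.491 + 2.736 + 2.766 + 2.468 + 0.773 = 10.129
α = (k/(k−1))·(1 − sum of item variances/σ²_T) = (6/5)·(1 − 10.129/28.017) = 0.77

α = 0.77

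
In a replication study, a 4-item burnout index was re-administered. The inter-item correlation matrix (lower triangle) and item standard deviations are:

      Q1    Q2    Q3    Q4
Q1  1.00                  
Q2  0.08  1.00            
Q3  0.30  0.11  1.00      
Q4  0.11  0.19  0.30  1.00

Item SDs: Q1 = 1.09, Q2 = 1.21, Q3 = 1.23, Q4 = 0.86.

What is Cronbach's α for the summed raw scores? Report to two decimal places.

Σσ²ᵢ = 1.09² + 1.21² + 1.23² + 0.86² = 4.9047
Covariances σ_ij = r_ij · s_i · s_j:
  σ(Q1,Q2) = 0.08 × 1.09 × 1.21 = 0.1055
  σ(Q1,Q3) = 0.30 × 1.09 × 1.23 = 0.4022
  σ(Q1,Q4) = 0.11 × 1.09 × 0.86 = 0.1031
  σ(Q2,Q3) = 0.11 × 1.21 × 1.23 = 0.1637
  σ(Q2,Q4) = 0.19 × 1.21 × 0.86 = 0.1977
  σ(Q3,Q4) = 0.30 × 1.23 × 0.86 = 0.3173
σ²_T = Σσ²ᵢ + 2·Σσ_ij = 4.9047 + 2 × 1.2895 = 7.4837
α = (4/3)·(1 − 4.9047/7.4837) = 0.46

Cronbach's α = 0.46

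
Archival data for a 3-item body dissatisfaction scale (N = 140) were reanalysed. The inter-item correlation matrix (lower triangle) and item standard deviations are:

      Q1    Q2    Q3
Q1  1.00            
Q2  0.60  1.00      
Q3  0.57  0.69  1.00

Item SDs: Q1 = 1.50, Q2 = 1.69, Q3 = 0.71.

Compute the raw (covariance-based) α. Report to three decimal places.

α = 0.770

Σσ²ᵢ = 1.50² + 1.69² + 0.71² = 5.6102
Covariances σ_ij = r_ij · s_i · s_j:
  σ(Q1,Q2) = 0.60 × 1.50 × 1.69 = 1.5210
  σ(Q1,Q3) = 0.57 × 1.50 × 0.71 = 0.6070
  σ(Q2,Q3) = 0.69 × 1.69 × 0.71 = 0.8279
σ²_T = Σσ²ᵢ + 2·Σσ_ij = 5.6102 + 2 × 2.9559 = 11.5220
α = (3/2)·(1 − 5.6102/11.5220) = 0.770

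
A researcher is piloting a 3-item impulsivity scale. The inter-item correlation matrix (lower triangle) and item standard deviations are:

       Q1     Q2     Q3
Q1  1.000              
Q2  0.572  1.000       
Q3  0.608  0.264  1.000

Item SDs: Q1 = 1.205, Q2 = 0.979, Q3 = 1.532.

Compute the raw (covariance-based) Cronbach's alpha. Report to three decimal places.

α = 0.720

Σσ²ᵢ = 1.205² + 0.979² + 1.532² = 4.7575
Covariances σ_ij = r_ij · s_i · s_j:
  σ(Q1,Q2) = 0.572 × 1.205 × 0.979 = 0.6748
  σ(Q1,Q3) = 0.608 × 1.205 × 1.532 = 1.1224
  σ(Q2,Q3) = 0.264 × 0.979 × 1.532 = 0.3960
σ²_T = Σσ²ᵢ + 2·Σσ_ij = 4.7575 + 2 × 2.1932 = 9.1439
α = (3/2)·(1 − 4.7575/9.1439) = 0.720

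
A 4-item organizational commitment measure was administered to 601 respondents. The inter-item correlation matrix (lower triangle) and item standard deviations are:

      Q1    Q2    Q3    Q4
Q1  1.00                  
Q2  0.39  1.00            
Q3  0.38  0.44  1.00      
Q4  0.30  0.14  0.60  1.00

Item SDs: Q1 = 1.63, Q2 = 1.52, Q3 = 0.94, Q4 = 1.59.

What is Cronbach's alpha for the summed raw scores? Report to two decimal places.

α = 0.67

Σσ²ᵢ = 1.63² + 1.52² + 0.94² + 1.59² = 8.3790
Covariances σ_ij = r_ij · s_i · s_j:
  σ(Q1,Q2) = 0.39 × 1.63 × 1.52 = 0.9663
  σ(Q1,Q3) = 0.38 × 1.63 × 0.94 = 0.5822
  σ(Q1,Q4) = 0.30 × 1.63 × 1.59 = 0.7775
  σ(Q2,Q3) = 0.44 × 1.52 × 0.94 = 0.6287
  σ(Q2,Q4) = 0.14 × 1.52 × 1.59 = 0.3384
  σ(Q3,Q4) = 0.60 × 0.94 × 1.59 = 0.8968
σ²_T = Σσ²ᵢ + 2·Σσ_ij = 8.3790 + 2 × 4.1899 = 16.7588
α = (4/3)·(1 − 8.3790/16.7588) = 0.67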